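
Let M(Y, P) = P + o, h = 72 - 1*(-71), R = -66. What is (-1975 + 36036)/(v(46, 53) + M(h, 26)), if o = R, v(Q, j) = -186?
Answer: -34061/226 ≈ -150.71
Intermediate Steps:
h = 143 (h = 72 + 71 = 143)
o = -66
M(Y, P) = -66 + P (M(Y, P) = P - 66 = -66 + P)
(-1975 + 36036)/(v(46, 53) + M(h, 26)) = (-1975 + 36036)/(-186 + (-66 + 26)) = 34061/(-186 - 40) = 34061/(-226) = 34061*(-1/226) = -34061/226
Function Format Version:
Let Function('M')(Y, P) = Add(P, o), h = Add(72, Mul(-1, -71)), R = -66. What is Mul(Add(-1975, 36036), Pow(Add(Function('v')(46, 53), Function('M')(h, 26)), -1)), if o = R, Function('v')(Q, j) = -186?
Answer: Rational(-34061, 226) ≈ -150.71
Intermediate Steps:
h = 143 (h = Add(72, 71) = 143)
o = -66
Function('M')(Y, P) = Add(-66, P) (Function('M')(Y, P) = Add(P, -66) = Add(-66, P))
Mul(Add(-1975, 36036), Pow(Add(Function('v')(46, 53), Function('M')(h, 26)), -1)) = Mul(Add(-1975, 36036), Pow(Add(-186, Add(-66, 26)), -1)) = Mul(34061, Pow(Add(-186, -40), -1)) = Mul(34061, Pow(-226, -1)) = Mul(34061, Rational(-1, 226)) = Rational(-34061, 226)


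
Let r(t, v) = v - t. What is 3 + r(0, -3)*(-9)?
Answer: 30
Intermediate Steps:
3 + r(0, -3)*(-9) = 3 + (-3 - 1*0)*(-9) = 3 + (-3 + 0)*(-9) = 3 - 3*(-9) = 3 + 27 = 30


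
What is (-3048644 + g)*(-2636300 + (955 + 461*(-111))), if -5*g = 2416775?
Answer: 9488771825484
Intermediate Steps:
g = -483355 (g = -1/5*2416775 = -483355)
(-3048644 + g)*(-2636300 + (955 + 461*(-111))) = (-3048644 - 483355)*(-2636300 + (955 + 461*(-111))) = -3531999*(-2636300 + (955 - 51171)) = -3531999*(-2636300 - 50216) = -3531999*(-2686516) = 9488771825484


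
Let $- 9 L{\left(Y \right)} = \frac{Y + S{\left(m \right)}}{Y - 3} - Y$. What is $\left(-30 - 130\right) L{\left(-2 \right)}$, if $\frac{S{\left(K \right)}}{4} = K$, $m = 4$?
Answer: $- \frac{128}{9} \approx -14.222$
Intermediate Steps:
$S{\left(K \right)} = 4 K$
$L{\left(Y \right)} = \frac{Y}{9} - \frac{16 + Y}{9 \left(-3 + Y\right)}$ ($L{\left(Y \right)} = - \frac{\frac{Y + 4 \cdot 4}{Y - 3} - Y}{9} = - \frac{\frac{Y + 16}{-3 + Y} - Y}{9} = - \frac{\frac{16 + Y}{-3 + Y} - Y}{9} = - \frac{- Y + \frac{16 + Y}{-3 + Y}}{9} = \frac{Y}{9} - \frac{16 + Y}{9 \left(-3 + Y\right)}$)
$\left(-30 - 130\right) L{\left(-2 \right)} = \left(-30 - 130\right) \frac{-16 + \left(-2\right)^{2} - -8}{9 \left(-3 - 2\right)} = - 160 \frac{-16 + 4 + 8}{9 \left(-5\right)} = - 160 \cdot \frac{1}{9} \left(- \frac{1}{5}\right) \left(-4\right) = \left(-160\right) \frac{4}{45} = - \frac{128}{9}$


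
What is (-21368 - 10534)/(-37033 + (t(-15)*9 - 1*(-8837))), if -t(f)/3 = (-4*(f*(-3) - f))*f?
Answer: 15951/62698 ≈ 0.25441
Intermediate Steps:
t(f) = -48*f**2 (t(f) = -3*(-4*(f*(-3) - f))*f = -3*(-4*(-3*f - f))*f = -3*(-(-16)*f)*f = -3*16*f*f = -48*f**2)
(-21368 - 10534)/(-37033 + (t(-15)*9 - 1*(-8837))) = (-21368 - 10534)/(-37033 + (-48*(-15)**2*9 - 1*(-8837))) = -31902/(-37033 + (-48*225*9 + 8837)) = -31902/(-37033 + (-10800*9 + 8837)) = -31902/(-37033 + (-97200 + 8837)) = -31902/(-37033 - 88363) = -31902/(-125396) = -31902*(-1/125396) = 15951/62698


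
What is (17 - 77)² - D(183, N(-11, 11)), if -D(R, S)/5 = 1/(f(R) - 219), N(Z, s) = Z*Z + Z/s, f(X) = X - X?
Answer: 788395/219 ≈ 3600.0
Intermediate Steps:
f(X) = 0
N(Z, s) = Z² + Z/s
D(R, S) = 5/219 (D(R, S) = -5/(0 - 219) = -5/(-219) = -5*(-1/219) = 5/219)
(17 - 77)² - D(183, N(-11, 11)) = (17 - 77)² - 1*5/219 = (-60)² - 5/219 = 3600 - 5/219 = 788395/219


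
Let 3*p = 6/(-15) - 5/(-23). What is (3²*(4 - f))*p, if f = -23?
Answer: -1701/115 ≈ -14.791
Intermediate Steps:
p = -7/115 (p = (6/(-15) - 5/(-23))/3 = (6*(-1/15) - 5*(-1/23))/3 = (-⅖ + 5/23)/3 = (⅓)*(-21/115) = -7/115 ≈ -0.060870)
(3²*(4 - f))*p = (3²*(4 - 1*(-23)))*(-7/115) = (9*(4 + 23))*(-7/115) = (9*27)*(-7/115) = 243*(-7/115) = -1701/115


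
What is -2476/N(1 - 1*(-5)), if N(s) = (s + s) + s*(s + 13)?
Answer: -1238/63 ≈ -19.651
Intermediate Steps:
N(s) = 2*s + s*(13 + s)
-2476/N(1 - 1*(-5)) = -2476*1/((1 - 1*(-5))*(15 + (1 - 1*(-5)))) = -2476*1/((1 + 5)*(15 + (1 + 5))) = -2476*1/(6*(15 + 6)) = -2476/(6*21) = -2476/126 = -2476*1/126 = -1238/63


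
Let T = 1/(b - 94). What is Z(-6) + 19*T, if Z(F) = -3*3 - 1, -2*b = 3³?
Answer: -2188/215 ≈ -10.177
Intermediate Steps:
b = -27/2 (b = -½*3³ = -½*27 = -27/2 ≈ -13.500)
T = -2/215 (T = 1/(-27/2 - 94) = 1/(-215/2) = -2/215 ≈ -0.0093023)
Z(F) = -10 (Z(F) = -9 - 1 = -10)
Z(-6) + 19*T = -10 + 19*(-2/215) = -10 - 38/215 = -2188/215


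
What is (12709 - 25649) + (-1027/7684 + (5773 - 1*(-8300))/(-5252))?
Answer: -32645308291/2522273 ≈ -12943.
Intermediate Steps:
(12709 - 25649) + (-1027/7684 + (5773 - 1*(-8300))/(-5252)) = -12940 + (-1027*1/7684 + (5773 + 8300)*(-1/5252)) = -12940 + (-1027/7684 + 14073*(-1/5252)) = -12940 + (-1027/7684 - 14073/5252) = -12940 - 7095671/2522273 = -32645308291/2522273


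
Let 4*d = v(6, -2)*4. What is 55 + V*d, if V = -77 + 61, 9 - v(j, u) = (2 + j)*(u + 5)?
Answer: 295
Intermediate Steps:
v(j, u) = 9 - (2 + j)*(5 + u) (v(j, u) = 9 - (2 + j)*(u + 5) = 9 - (2 + j)*(5 + u))
d = -15 (d = ((-1 - 5*6 - 2*(-2) - 1*6*(-2))*4)/4 = ((-1 - 30 + 4 + 12)*4)/4 = (-15*4)/4 = (¼)*(-60) = -15)
V = -16
55 + V*d = 55 - 16*(-15) = 55 + 240 = 295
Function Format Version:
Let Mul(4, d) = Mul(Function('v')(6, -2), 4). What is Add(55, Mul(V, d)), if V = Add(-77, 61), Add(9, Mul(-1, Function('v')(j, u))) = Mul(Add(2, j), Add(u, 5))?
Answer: 295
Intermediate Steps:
Function('v')(j, u) = Add(9, Mul(-1, Add(2, j), Add(5, u))) (Function('v')(j, u) = Add(9, Mul(-1, Mul(Add(2, j), Add(u, 5)))) = Add(9, Mul(-1, Mul(Add(2, j), Add(5, u)))) = Add(9, Mul(-1, Add(2, j), Add(5, u))))
d = -15 (d = Mul(Rational(1, 4), Mul(Add(-1, Mul(-5, 6), Mul(-2, -2), Mul(-1, 6, -2)), 4)) = Mul(Rational(1, 4), Mul(Add(-1, -30, 4, 12), 4)) = Mul(Rational(1, 4), Mul(-15, 4)) = Mul(Rational(1, 4), -60) = -15)
V = -16
Add(55, Mul(V, d)) = Add(55, Mul(-16, -15)) = Add(55, 240) = 295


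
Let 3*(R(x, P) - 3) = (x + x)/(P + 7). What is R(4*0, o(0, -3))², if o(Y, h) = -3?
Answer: 9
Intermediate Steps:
R(x, P) = 3 + 2*x/(3*(7 + P)) (R(x, P) = 3 + ((x + x)/(P + 7))/3 = 3 + ((2*x)/(7 + P))/3 = 3 + (2*x/(7 + P))/3 = 3 + 2*x/(3*(7 + P)))
R(4*0, o(0, -3))² = ((63 + 2*(4*0) + 9*(-3))/(3*(7 - 3)))² = ((⅓)*(63 + 2*0 - 27)/4)² = ((⅓)*(¼)*(63 + 0 - 27))² = ((⅓)*(¼)*36)² = 3² = 9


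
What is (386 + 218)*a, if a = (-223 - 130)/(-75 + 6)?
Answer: 213212/69 ≈ 3090.0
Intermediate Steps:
a = 353/69 (a = -353/(-69) = -353*(-1/69) = 353/69 ≈ 5.1159)
(386 + 218)*a = (386 + 218)*(353/69) = 604*(353/69) = 213212/69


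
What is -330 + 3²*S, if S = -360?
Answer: -3570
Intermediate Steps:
-330 + 3²*S = -330 + 3²*(-360) = -330 + 9*(-360) = -330 - 3240 = -3570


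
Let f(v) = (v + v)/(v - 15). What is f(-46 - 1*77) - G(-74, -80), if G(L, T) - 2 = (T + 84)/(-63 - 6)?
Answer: -11/69 ≈ -0.15942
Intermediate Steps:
G(L, T) = 18/23 - T/69 (G(L, T) = 2 + (T + 84)/(-63 - 6) = 2 + (84 + T)/(-69) = 2 + (84 + T)*(-1/69) = 2 + (-28/23 - T/69) = 18/23 - T/69)
f(v) = 2*v/(-15 + v) (f(v) = (2*v)/(-15 + v) = 2*v/(-15 + v))
f(-46 - 1*77) - G(-74, -80) = 2*(-46 - 1*77)/(-15 + (-46 - 1*77)) - (18/23 - 1/69*(-80)) = 2*(-46 - 77)/(-15 + (-46 - 77)) - (18/23 + 80/69) = 2*(-123)/(-15 - 123) - 1*134/69 = 2*(-123)/(-138) - 134/69 = 2*(-123)*(-1/138) - 134/69 = 41/23 - 134/69 = -11/69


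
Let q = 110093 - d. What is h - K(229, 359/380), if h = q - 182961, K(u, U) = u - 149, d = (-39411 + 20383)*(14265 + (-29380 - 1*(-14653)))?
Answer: -8863884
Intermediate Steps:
d = 8790936 (d = -19028*(14265 + (-29380 + 14653)) = -19028*(14265 - 14727) = -19028*(-462) = 8790936)
K(u, U) = -149 + u
q = -8680843 (q = 110093 - 1*8790936 = 110093 - 8790936 = -8680843)
h = -8863804 (h = -8680843 - 182961 = -8863804)
h - K(229, 359/380) = -8863804 - (-149 + 229) = -8863804 - 1*80 = -8863804 - 80 = -8863884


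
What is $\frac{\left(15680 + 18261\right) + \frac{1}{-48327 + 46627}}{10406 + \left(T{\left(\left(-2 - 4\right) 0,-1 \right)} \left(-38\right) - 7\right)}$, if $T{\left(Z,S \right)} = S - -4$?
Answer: $\frac{57699699}{17484500} \approx 3.3$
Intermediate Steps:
$T{\left(Z,S \right)} = 4 + S$ ($T{\left(Z,S \right)} = S + 4 = 4 + S$)
$\frac{\left(15680 + 18261\right) + \frac{1}{-48327 + 46627}}{10406 + \left(T{\left(\left(-2 - 4\right) 0,-1 \right)} \left(-38\right) - 7\right)} = \frac{\left(15680 + 18261\right) + \frac{1}{-48327 + 46627}}{10406 + \left(\left(4 - 1\right) \left(-38\right) - 7\right)} = \frac{33941 + \frac{1}{-1700}}{10406 + \left(3 \left(-38\right) - 7\right)} = \frac{33941 - \frac{1}{1700}}{10406 - 121} = \frac{57699699}{1700 \left(10406 - 121\right)} = \frac{57699699}{1700 \cdot 10285} = \frac{57699699}{1700} \cdot \frac{1}{10285} = \frac{57699699}{17484500}$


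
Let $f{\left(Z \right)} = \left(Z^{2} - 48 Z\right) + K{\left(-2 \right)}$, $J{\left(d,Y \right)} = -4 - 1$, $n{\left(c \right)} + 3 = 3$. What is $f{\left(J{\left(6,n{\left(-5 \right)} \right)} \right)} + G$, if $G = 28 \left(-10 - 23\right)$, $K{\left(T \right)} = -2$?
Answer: $-661$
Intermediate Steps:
$n{\left(c \right)} = 0$ ($n{\left(c \right)} = -3 + 3 = 0$)
$J{\left(d,Y \right)} = -5$
$f{\left(Z \right)} = -2 + Z^{2} - 48 Z$ ($f{\left(Z \right)} = \left(Z^{2} - 48 Z\right) - 2 = -2 + Z^{2} - 48 Z$)
$G = -924$ ($G = 28 \left(-33\right) = -924$)
$f{\left(J{\left(6,n{\left(-5 \right)} \right)} \right)} + G = \left(-2 + \left(-5\right)^{2} - -240\right) - 924 = \left(-2 + 25 + 240\right) - 924 = 263 - 924 = -661$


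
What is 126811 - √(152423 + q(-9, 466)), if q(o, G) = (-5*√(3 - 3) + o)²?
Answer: 126811 - 2*√38126 ≈ 1.2642e+5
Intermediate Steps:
q(o, G) = o² (q(o, G) = (-5*√0 + o)² = (-5*0 + o)² = (0 + o)² = o²)
126811 - √(152423 + q(-9, 466)) = 126811 - √(152423 + (-9)²) = 126811 - √(152423 + 81) = 126811 - √152504 = 126811 - 2*√38126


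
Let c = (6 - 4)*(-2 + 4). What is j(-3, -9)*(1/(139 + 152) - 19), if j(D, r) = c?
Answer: -22112/291 ≈ -75.986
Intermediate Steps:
c = 4 (c = 2*2 = 4)
j(D, r) = 4
j(-3, -9)*(1/(139 + 152) - 19) = 4*(1/(139 + 152) - 19) = 4*(1/291 - 19) = 4*(-5528/291) = -22112/291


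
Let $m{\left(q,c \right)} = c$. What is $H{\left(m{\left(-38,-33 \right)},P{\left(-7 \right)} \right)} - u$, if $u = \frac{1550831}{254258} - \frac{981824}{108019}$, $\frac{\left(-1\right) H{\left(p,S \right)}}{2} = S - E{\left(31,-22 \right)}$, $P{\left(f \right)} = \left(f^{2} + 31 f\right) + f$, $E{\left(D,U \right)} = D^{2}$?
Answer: $\frac{62481904210147}{27464694902} \approx 2275.0$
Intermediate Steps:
$P{\left(f \right)} = f^{2} + 32 f$
$H{\left(p,S \right)} = 1922 - 2 S$ ($H{\left(p,S \right)} = - 2 \left(S - 31^{2}\right) = - 2 \left(S - 961\right) = - 2 \left(-961 + S\right) = 1922 - 2 S$)
$u = - \frac{82117392803}{27464694902}$ ($u = 1550831 \cdot \frac{1}{254258} - \frac{981824}{108019} = \frac{1550831}{254258} - \frac{981824}{108019} = - \frac{82117392803}{27464694902} \approx -2.9899$)
$H{\left(m{\left(-38,-33 \right)},P{\left(-7 \right)} \right)} - u = \left(1922 - 2 \left(- 7 \left(32 - 7\right)\right)\right) - - \frac{82117392803}{27464694902} = \left(1922 - 2 \left(\left(-7\right) 25\right)\right) + \frac{82117392803}{27464694902} = \left(1922 - -350\right) + \frac{82117392803}{27464694902} = \left(1922 + 350\right) + \frac{82117392803}{27464694902} = 2272 + \frac{82117392803}{27464694902} = \frac{62481904210147}{27464694902}$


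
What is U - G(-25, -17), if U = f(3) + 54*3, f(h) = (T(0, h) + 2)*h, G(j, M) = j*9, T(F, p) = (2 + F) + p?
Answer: 408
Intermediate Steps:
T(F, p) = 2 + F + p
G(j, M) = 9*j
f(h) = h*(4 + h) (f(h) = ((2 + 0 + h) + 2)*h = ((2 + h) + 2)*h = (4 + h)*h = h*(4 + h))
U = 183 (U = 3*(4 + 3) + 54*3 = 3*7 + 162 = 21 + 162 = 183)
U - G(-25, -17) = 183 - 9*(-25) = 183 - 1*(-225) = 183 + 225 = 408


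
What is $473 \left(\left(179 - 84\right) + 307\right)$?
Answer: $190146$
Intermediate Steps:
$473 \left(\left(179 - 84\right) + 307\right) = 473 \left(95 + 307\right) = 473 \cdot 402 = 190146$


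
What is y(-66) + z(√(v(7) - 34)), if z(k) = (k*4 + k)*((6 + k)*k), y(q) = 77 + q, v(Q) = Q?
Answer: -799 - 405*I*√3 ≈ -799.0 - 701.48*I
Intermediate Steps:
z(k) = 5*k²*(6 + k) (z(k) = (4*k + k)*(k*(6 + k)) = (5*k)*(k*(6 + k)) = 5*k²*(6 + k))
y(-66) + z(√(v(7) - 34)) = (77 - 66) + 5*(√(7 - 34))²*(6 + √(7 - 34)) = 11 + 5*(√(-27))²*(6 + √(-27)) = 11 + 5*(3*I*√3)²*(6 + 3*I*√3) = 11 + 5*(-27)*(6 + 3*I*√3) = 11 + (-810 - 405*I*√3) = -799 - 405*I*√3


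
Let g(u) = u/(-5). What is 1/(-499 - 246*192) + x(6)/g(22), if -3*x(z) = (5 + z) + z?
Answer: 675463/524480 ≈ 1.2879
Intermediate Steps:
g(u) = -u/5 (g(u) = u*(-⅕) = -u/5)
x(z) = -5/3 - 2*z/3 (x(z) = -((5 + z) + z)/3 = -(5 + 2*z)/3 = -5/3 - 2*z/3)
1/(-499 - 246*192) + x(6)/g(22) = 1/(-499 - 246*192) + (-5/3 - ⅔*6)/((-⅕*22)) = (1/192)/(-745) + (-5/3 - 4)/(-22/5) = -1/745*1/192 - 17/3*(-5/22) = -1/143040 + 85/66 = 675463/524480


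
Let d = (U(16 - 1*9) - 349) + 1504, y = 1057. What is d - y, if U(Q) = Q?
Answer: 105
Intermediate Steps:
d = 1162 (d = ((16 - 1*9) - 349) + 1504 = ((16 - 9) - 349) + 1504 = (7 - 349) + 1504 = -342 + 1504 = 1162)
d - y = 1162 - 1*1057 = 1162 - 1057 = 105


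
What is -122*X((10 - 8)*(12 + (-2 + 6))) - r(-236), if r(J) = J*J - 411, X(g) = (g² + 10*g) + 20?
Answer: -221693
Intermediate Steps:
X(g) = 20 + g² + 10*g
r(J) = -411 + J² (r(J) = J² - 411 = -411 + J²)
-122*X((10 - 8)*(12 + (-2 + 6))) - r(-236) = -122*(20 + ((10 - 8)*(12 + (-2 + 6)))² + 10*((10 - 8)*(12 + (-2 + 6)))) - (-411 + (-236)²) = -122*(20 + (2*(12 + 4))² + 10*(2*(12 + 4))) - (-411 + 55696) = -122*(20 + (2*16)² + 10*(2*16)) - 1*55285 = -122*(20 + 32² + 10*32) - 55285 = -122*(20 + 1024 + 320) - 55285 = -122*1364 - 55285 = -166408 - 55285 = -221693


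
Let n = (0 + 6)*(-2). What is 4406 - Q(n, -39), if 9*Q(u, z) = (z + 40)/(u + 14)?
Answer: 79307/18 ≈ 4405.9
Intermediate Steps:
n = -12 (n = 6*(-2) = -12)
Q(u, z) = (40 + z)/(9*(14 + u)) (Q(u, z) = ((z + 40)/(u + 14))/9 = ((40 + z)/(14 + u))/9 = (40 + z)/(9*(14 + u)))
4406 - Q(n, -39) = 4406 - (40 - 39)/(9*(14 - 12)) = 4406 - 1/(9*2) = 4406 - 1*1/18 = 4406 - 1/18 = 79307/18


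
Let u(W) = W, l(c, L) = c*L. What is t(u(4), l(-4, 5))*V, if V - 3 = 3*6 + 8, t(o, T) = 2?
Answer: 58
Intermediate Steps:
l(c, L) = L*c
V = 29 (V = 3 + (3*6 + 8) = 3 + (18 + 8) = 3 + 26 = 29)
t(u(4), l(-4, 5))*V = 2*29 = 58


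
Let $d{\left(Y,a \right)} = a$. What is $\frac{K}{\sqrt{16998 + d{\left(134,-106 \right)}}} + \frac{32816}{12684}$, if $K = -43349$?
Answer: $\frac{1172}{453} - \frac{43349 \sqrt{4223}}{8446} \approx -330.95$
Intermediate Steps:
$\frac{K}{\sqrt{16998 + d{\left(134,-106 \right)}}} + \frac{32816}{12684} = - \frac{43349}{\sqrt{16998 - 106}} + \frac{32816}{12684} = - \frac{43349}{\sqrt{16892}} + 32816 \cdot \frac{1}{12684} = - \frac{43349}{2 \sqrt{4223}} + \frac{1172}{453} = - 43349 \frac{\sqrt{4223}}{8446} + \frac{1172}{453} = - \frac{43349 \sqrt{4223}}{8446} + \frac{1172}{453} = \frac{1172}{453} - \frac{43349 \sqrt{4223}}{8446}$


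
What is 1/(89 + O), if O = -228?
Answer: -1/139 ≈ -0.0071942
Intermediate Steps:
1/(89 + O) = 1/(89 - 228) = 1/(-139) = -1/139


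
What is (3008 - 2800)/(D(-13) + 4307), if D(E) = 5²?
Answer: 52/1083 ≈ 0.048015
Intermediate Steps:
D(E) = 25
(3008 - 2800)/(D(-13) + 4307) = (3008 - 2800)/(25 + 4307) = 208/4332 = 208*(1/4332) = 52/1083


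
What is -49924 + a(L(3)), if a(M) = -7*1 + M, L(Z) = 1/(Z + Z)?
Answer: -299585/6 ≈ -49931.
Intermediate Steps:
L(Z) = 1/(2*Z)
a(M) = -7 + M
-49924 + a(L(3)) = -49924 + (-7 + (½)/3) = -49924 + (-7 + (½)*(⅓)) = -49924 + (-7 + ⅙) = -49924 - 41/6 = -299585/6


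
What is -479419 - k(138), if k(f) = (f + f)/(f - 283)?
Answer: -69515479/145 ≈ -4.7942e+5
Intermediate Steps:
k(f) = 2*f/(-283 + f) (k(f) = (2*f)/(-283 + f) = 2*f/(-283 + f))
-479419 - k(138) = -479419 - 2*138/(-283 + 138) = -479419 - 2*138/(-145) = -479419 - 2*138*(-1)/145 = -479419 - 1*(-276/145) = -479419 + 276/145 = -69515479/145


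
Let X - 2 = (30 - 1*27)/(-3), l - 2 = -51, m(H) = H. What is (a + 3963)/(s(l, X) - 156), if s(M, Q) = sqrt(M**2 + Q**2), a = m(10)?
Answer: -309894/10967 - 3973*sqrt(2402)/21934 ≈ -37.134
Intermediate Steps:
a = 10
l = -49 (l = 2 - 51 = -49)
X = 1 (X = 2 + (30 - 1*27)/(-3) = 2 + (30 - 27)*(-1/3) = 2 + 3*(-1/3) = 2 - 1 = 1)
(a + 3963)/(s(l, X) - 156) = (10 + 3963)/(sqrt((-49)**2 + 1**2) - 156) = 3973/(sqrt(2401 + 1) - 156) = 3973/(sqrt(2402) - 156) = 3973/(-156 + sqrt(2402))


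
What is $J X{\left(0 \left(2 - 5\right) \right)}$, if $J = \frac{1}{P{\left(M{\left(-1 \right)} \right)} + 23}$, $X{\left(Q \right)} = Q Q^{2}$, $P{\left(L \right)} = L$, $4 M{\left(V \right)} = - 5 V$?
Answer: $0$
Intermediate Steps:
$M{\left(V \right)} = - \frac{5 V}{4}$ ($M{\left(V \right)} = \frac{\left(-5\right) V}{4} = - \frac{5 V}{4}$)
$X{\left(Q \right)} = Q^{3}$
$J = \frac{4}{97}$ ($J = \frac{1}{\left(- \frac{5}{4}\right) \left(-1\right) + 23} = \frac{1}{\frac{5}{4} + 23} = \frac{1}{\frac{97}{4}} = \frac{4}{97} \approx 0.041237$)
$J X{\left(0 \left(2 - 5\right) \right)} = \frac{4 \left(0 \left(2 - 5\right)\right)^{3}}{97} = \frac{4 \left(0 \left(-3\right)\right)^{3}}{97} = \frac{4 \cdot 0^{3}}{97} = \frac{4}{97} \cdot 0 = 0$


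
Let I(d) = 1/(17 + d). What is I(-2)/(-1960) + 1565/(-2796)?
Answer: -1278161/2283400 ≈ -0.55976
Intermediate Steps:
I(-2)/(-1960) + 1565/(-2796) = 1/((17 - 2)*(-1960)) + 1565/(-2796) = -1/1960/15 + 1565*(-1/2796) = (1/15)*(-1/1960) - 1565/2796 = -1/29400 - 1565/2796 = -1278161/2283400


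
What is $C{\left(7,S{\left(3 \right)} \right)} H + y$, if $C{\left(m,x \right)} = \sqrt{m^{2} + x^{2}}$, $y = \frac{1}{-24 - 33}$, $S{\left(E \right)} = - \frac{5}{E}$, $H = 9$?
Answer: $- \frac{1}{57} + 3 \sqrt{466} \approx 64.744$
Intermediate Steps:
$y = - \frac{1}{57}$ ($y = \frac{1}{-57} = - \frac{1}{57} \approx -0.017544$)
$C{\left(7,S{\left(3 \right)} \right)} H + y = \sqrt{7^{2} + \left(- \frac{5}{3}\right)^{2}} \cdot 9 - \frac{1}{57} = \sqrt{49 + \left(\left(-5\right) \frac{1}{3}\right)^{2}} \cdot 9 - \frac{1}{57} = \sqrt{49 + \left(- \frac{5}{3}\right)^{2}} \cdot 9 - \frac{1}{57} = \sqrt{49 + \frac{25}{9}} \cdot 9 - \frac{1}{57} = \sqrt{\frac{466}{9}} \cdot 9 - \frac{1}{57} = \frac{\sqrt{466}}{3} \cdot 9 - \frac{1}{57} = 3 \sqrt{466} - \frac{1}{57} = - \frac{1}{57} + 3 \sqrt{466}$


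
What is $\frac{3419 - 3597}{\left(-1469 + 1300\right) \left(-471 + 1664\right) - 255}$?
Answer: $\frac{89}{100936} \approx 0.00088175$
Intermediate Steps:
$\frac{3419 - 3597}{\left(-1469 + 1300\right) \left(-471 + 1664\right) - 255} = - \frac{178}{\left(-169\right) 1193 - 255} = - \frac{178}{-201617 - 255} = - \frac{178}{-201872} = \left(-178\right) \left(- \frac{1}{201872}\right) = \frac{89}{100936}$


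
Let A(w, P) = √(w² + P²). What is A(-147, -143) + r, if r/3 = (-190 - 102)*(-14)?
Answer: 12264 + √42058 ≈ 12469.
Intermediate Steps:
A(w, P) = √(P² + w²)
r = 12264 (r = 3*((-190 - 102)*(-14)) = 3*(-292*(-14)) = 3*4088 = 12264)
A(-147, -143) + r = √((-143)² + (-147)²) + 12264 = √(20449 + 21609) + 12264 = √42058 + 12264 = 12264 + √42058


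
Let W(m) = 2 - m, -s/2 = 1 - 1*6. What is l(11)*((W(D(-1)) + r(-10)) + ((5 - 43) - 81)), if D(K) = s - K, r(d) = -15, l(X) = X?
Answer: -1573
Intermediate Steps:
s = 10 (s = -2*(1 - 1*6) = -2*(1 - 6) = -2*(-5) = 10)
D(K) = 10 - K
l(11)*((W(D(-1)) + r(-10)) + ((5 - 43) - 81)) = 11*(((2 - (10 - 1*(-1))) - 15) + ((5 - 43) - 81)) = 11*(((2 - (10 + 1)) - 15) + (-38 - 81)) = 11*(((2 - 1*11) - 15) - 119) = 11*(((2 - 11) - 15) - 119) = 11*((-9 - 15) - 119) = 11*(-24 - 119) = 11*(-143) = -1573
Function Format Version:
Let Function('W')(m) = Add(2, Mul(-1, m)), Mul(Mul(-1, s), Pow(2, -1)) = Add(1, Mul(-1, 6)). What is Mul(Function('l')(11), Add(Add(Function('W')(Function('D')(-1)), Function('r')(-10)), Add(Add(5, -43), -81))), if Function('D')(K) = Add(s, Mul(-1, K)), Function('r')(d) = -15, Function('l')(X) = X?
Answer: -1573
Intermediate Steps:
s = 10 (s = Mul(-2, Add(1, Mul(-1, 6))) = Mul(-2, Add(1, -6)) = Mul(-2, -5) = 10)
Function('D')(K) = Add(10, Mul(-1, K))
Mul(Function('l')(11), Add(Add(Function('W')(Function('D')(-1)), Function('r')(-10)), Add(Add(5, -43), -81))) = Mul(11, Add(Add(Add(2, Mul(-1, Add(10, Mul(-1, -1)))), -15), Add(Add(5, -43), -81))) = Mul(11, Add(Add(Add(2, Mul(-1, Add(10, 1))), -15), Add(-38, -81))) = Mul(11, Add(Add(Add(2, Mul(-1, 11)), -15), -119)) = Mul(11, Add(Add(Add(2, -11), -15), -119)) = Mul(11, Add(Add(-9, -15), -119)) = Mul(11, Add(-24, -119)) = Mul(11, -143) = -1573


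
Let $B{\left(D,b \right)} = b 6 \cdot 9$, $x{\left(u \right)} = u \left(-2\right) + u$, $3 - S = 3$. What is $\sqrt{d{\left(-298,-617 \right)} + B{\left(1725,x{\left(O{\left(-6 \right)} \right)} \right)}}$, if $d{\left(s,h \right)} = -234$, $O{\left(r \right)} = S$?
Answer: $3 i \sqrt{26} \approx 15.297 i$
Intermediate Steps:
$S = 0$ ($S = 3 - 3 = 0$)
$O{\left(r \right)} = 0$
$x{\left(u \right)} = - u$ ($x{\left(u \right)} = - 2 u + u = - u$)
$B{\left(D,b \right)} = 54 b$ ($B{\left(D,b \right)} = 6 b 9 = 54 b$)
$\sqrt{d{\left(-298,-617 \right)} + B{\left(1725,x{\left(O{\left(-6 \right)} \right)} \right)}} = \sqrt{-234 + 54 \left(\left(-1\right) 0\right)} = \sqrt{-234 + 54 \cdot 0} = \sqrt{-234 + 0} = \sqrt{-234} = 3 i \sqrt{26}$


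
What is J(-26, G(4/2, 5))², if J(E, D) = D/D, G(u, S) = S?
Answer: 1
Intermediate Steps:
J(E, D) = 1
J(-26, G(4/2, 5))² = 1² = 1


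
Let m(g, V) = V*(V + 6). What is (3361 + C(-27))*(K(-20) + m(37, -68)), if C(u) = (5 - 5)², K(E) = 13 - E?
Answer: 14280889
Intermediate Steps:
m(g, V) = V*(6 + V)
C(u) = 0 (C(u) = 0² = 0)
(3361 + C(-27))*(K(-20) + m(37, -68)) = (3361 + 0)*((13 - 1*(-20)) - 68*(6 - 68)) = 3361*((13 + 20) - 68*(-62)) = 3361*(33 + 4216) = 3361*4249 = 14280889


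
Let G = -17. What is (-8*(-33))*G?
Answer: -4488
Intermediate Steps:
(-8*(-33))*G = -8*(-33)*(-17) = 264*(-17) = -4488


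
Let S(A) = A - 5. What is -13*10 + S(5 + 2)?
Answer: -128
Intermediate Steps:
S(A) = -5 + A
-13*10 + S(5 + 2) = -13*10 + (-5 + (5 + 2)) = -130 + (-5 + 7) = -130 + 2 = -128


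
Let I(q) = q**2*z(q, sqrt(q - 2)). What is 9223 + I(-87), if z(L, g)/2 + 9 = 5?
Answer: -51329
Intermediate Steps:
z(L, g) = -8 (z(L, g) = -18 + 2*5 = -18 + 10 = -8)
I(q) = -8*q**2 (I(q) = q**2*(-8) = -8*q**2)
9223 + I(-87) = 9223 - 8*(-87)**2 = 9223 - 8*7569 = 9223 - 60552 = -51329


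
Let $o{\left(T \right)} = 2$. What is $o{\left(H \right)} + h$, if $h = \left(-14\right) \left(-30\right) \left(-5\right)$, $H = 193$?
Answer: $-2098$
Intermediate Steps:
$h = -2100$ ($h = 420 \left(-5\right) = -2100$)
$o{\left(H \right)} + h = 2 - 2100 = -2098$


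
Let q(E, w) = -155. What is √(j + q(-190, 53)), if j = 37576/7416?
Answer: 2*I*√3578941/309 ≈ 12.245*I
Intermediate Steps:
j = 4697/927 (j = 37576*(1/7416) = 4697/927 ≈ 5.0669)
√(j + q(-190, 53)) = √(4697/927 - 155) = √(-138988/927) = 2*I*√3578941/309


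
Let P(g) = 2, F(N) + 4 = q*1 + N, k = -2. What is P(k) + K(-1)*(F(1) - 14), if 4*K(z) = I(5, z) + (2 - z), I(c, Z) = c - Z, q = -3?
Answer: -43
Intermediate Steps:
F(N) = -7 + N (F(N) = -4 + (-3*1 + N) = -4 + (-3 + N) = -7 + N)
K(z) = 7/4 - z/2 (K(z) = ((5 - z) + (2 - z))/4 = (7 - 2*z)/4 = 7/4 - z/2)
P(k) + K(-1)*(F(1) - 14) = 2 + (7/4 - 1/2*(-1))*((-7 + 1) - 14) = 2 + (7/4 + 1/2)*(-6 - 14) = 2 + (9/4)*(-20) = 2 - 45 = -43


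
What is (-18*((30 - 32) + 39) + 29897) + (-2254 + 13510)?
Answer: 40487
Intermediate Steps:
(-18*((30 - 32) + 39) + 29897) + (-2254 + 13510) = (-18*(-2 + 39) + 29897) + 11256 = (-18*37 + 29897) + 11256 = (-666 + 29897) + 11256 = 29231 + 11256 = 40487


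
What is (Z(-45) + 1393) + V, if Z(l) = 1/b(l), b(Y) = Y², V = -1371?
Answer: 44551/2025 ≈ 22.000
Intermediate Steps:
Z(l) = l⁻² (Z(l) = 1/(l²) = l⁻²)
(Z(-45) + 1393) + V = ((-45)⁻² + 1393) - 1371 = (1/2025 + 1393) - 1371 = 2820826/2025 - 1371 = 44551/2025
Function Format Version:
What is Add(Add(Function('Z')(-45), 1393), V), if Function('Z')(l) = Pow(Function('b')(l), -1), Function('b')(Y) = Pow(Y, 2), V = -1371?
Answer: Rational(44551, 2025) ≈ 22.000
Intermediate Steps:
Function('Z')(l) = Pow(l, -2) (Function('Z')(l) = Pow(Pow(l, 2), -1) = Pow(l, -2))
Add(Add(Function('Z')(-45), 1393), V) = Add(Add(Pow(-45, -2), 1393), -1371) = Add(Add(Rational(1, 2025), 1393), -1371) = Add(Rational(2820826, 2025), -1371) = Rational(44551, 2025)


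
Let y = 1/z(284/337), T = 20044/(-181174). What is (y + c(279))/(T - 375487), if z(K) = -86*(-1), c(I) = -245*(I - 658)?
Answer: -723385296697/2925225576626 ≈ -0.24729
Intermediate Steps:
c(I) = 161210 - 245*I (c(I) = -245*(-658 + I) = 161210 - 245*I)
z(K) = 86
T = -10022/90587 (T = 20044*(-1/181174) = -10022/90587 ≈ -0.11063)
y = 1/86 ≈ 0.011628
(y + c(279))/(T - 375487) = (1/86 + (161210 - 245*279))/(-10022/90587 - 375487) = (1/86 + (161210 - 68355))/(-34014250891/90587) = (1/86 + 92855)*(-90587/34014250891) = (7985531/86)*(-90587/34014250891) = -723385296697/2925225576626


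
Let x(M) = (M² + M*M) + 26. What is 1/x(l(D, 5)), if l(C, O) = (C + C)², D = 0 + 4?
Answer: 1/8218 ≈ 0.00012168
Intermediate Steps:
D = 4
l(C, O) = 4*C² (l(C, O) = (2*C)² = 4*C²)
x(M) = 26 + 2*M² (x(M) = (M² + M²) + 26 = 2*M² + 26 = 26 + 2*M²)
1/x(l(D, 5)) = 1/(26 + 2*(4*4²)²) = 1/(26 + 2*(4*16)²) = 1/(26 + 2*64²) = 1/(26 + 2*4096) = 1/(26 + 8192) = 1/8218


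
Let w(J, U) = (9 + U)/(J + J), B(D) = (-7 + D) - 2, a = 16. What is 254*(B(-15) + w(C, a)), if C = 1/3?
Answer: 3429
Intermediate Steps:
B(D) = -9 + D
C = 1/3 ≈ 0.33333
w(J, U) = (9 + U)/(2*J) (w(J, U) = (9 + U)/((2*J)) = (9 + U)*(1/(2*J)) = (9 + U)/(2*J))
254*(B(-15) + w(C, a)) = 254*((-9 - 15) + (9 + 16)/(2*(1/3))) = 254*(-24 + (1/2)*3*25) = 254*(-24 + 75/2) = 254*(27/2) = 3429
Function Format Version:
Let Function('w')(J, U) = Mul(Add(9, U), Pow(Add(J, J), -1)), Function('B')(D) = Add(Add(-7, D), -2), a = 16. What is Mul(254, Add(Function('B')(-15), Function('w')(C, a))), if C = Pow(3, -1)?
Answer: 3429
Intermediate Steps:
Function('B')(D) = Add(-9, D)
C = Rational(1, 3) ≈ 0.33333
Function('w')(J, U) = Mul(Rational(1, 2), Pow(J, -1), Add(9, U)) (Function('w')(J, U) = Mul(Add(9, U), Pow(Mul(2, J), -1)) = Mul(Add(9, U), Mul(Rational(1, 2), Pow(J, -1))) = Mul(Rational(1, 2), Pow(J, -1), Add(9, U)))
Mul(254, Add(Function('B')(-15), Function('w')(C, a))) = Mul(254, Add(Add(-9, -15), Mul(Rational(1, 2), Pow(Rational(1, 3), -1), Add(9, 16)))) = Mul(254, Add(-24, Mul(Rational(1, 2), 3, 25))) = Mul(254, Add(-24, Rational(75, 2))) = Mul(254, Rational(27, 2)) = 3429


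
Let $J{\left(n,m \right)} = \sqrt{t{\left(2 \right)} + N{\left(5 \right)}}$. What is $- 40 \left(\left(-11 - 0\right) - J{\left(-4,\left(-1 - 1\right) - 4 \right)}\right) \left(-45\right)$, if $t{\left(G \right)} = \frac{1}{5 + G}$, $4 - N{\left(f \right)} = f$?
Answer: $-19800 - \frac{1800 i \sqrt{42}}{7} \approx -19800.0 - 1666.5 i$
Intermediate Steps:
$N{\left(f \right)} = 4 - f$
$J{\left(n,m \right)} = \frac{i \sqrt{42}}{7}$ ($J{\left(n,m \right)} = \sqrt{\frac{1}{5 + 2} + \left(4 - 5\right)} = \sqrt{\frac{1}{7} + \left(4 - 5\right)} = \sqrt{\frac{1}{7} - 1} = \sqrt{- \frac{6}{7}} = \frac{i \sqrt{42}}{7}$)
$- 40 \left(\left(-11 - 0\right) - J{\left(-4,\left(-1 - 1\right) - 4 \right)}\right) \left(-45\right) = - 40 \left(\left(-11 - 0\right) - \frac{i \sqrt{42}}{7}\right) \left(-45\right) = - 40 \left(\left(-11 + 0\right) - \frac{i \sqrt{42}}{7}\right) \left(-45\right) = - 40 \left(-11 - \frac{i \sqrt{42}}{7}\right) \left(-45\right) = \left(440 + \frac{40 i \sqrt{42}}{7}\right) \left(-45\right) = -19800 - \frac{1800 i \sqrt{42}}{7}$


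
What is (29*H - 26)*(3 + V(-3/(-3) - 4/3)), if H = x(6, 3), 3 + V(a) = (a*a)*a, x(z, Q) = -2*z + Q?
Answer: 287/27 ≈ 10.630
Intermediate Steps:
x(z, Q) = Q - 2*z
V(a) = -3 + a**3 (V(a) = -3 + (a*a)*a = -3 + a**2*a = -3 + a**3)
H = -9 (H = 3 - 2*6 = 3 - 12 = -9)
(29*H - 26)*(3 + V(-3/(-3) - 4/3)) = (29*(-9) - 26)*(3 + (-3 + (-3/(-3) - 4/3)**3)) = (-261 - 26)*(3 + (-3 + (-3*(-1/3) - 4*1/3)**3)) = -287*(3 + (-3 + (1 - 4/3)**3)) = -287*(3 + (-3 + (-1/3)**3)) = -287*(3 + (-3 - 1/27)) = -287*(3 - 82/27) = -287*(-1/27) = 287/27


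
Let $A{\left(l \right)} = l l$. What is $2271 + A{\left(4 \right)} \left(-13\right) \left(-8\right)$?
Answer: $3935$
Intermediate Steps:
$A{\left(l \right)} = l^{2}$
$2271 + A{\left(4 \right)} \left(-13\right) \left(-8\right) = 2271 + 4^{2} \left(-13\right) \left(-8\right) = 2271 + 16 \left(-13\right) \left(-8\right) = 2271 - -1664 = 2271 + 1664 = 3935$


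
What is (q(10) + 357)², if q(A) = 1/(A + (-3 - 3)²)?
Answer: 269714929/2116 ≈ 1.2746e+5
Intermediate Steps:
q(A) = 1/(36 + A) (q(A) = 1/(A + (-6)²) = 1/(A + 36) = 1/(36 + A))
(q(10) + 357)² = (1/(36 + 10) + 357)² = (1/46 + 357)² = (16423/46)² = 269714929/2116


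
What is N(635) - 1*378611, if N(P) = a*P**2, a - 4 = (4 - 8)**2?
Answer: 7685889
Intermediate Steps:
a = 20 (a = 4 + (4 - 8)**2 = 4 + (-4)**2 = 4 + 16 = 20)
N(P) = 20*P**2
N(635) - 1*378611 = 20*635**2 - 1*378611 = 20*403225 - 378611 = 8064500 - 378611 = 7685889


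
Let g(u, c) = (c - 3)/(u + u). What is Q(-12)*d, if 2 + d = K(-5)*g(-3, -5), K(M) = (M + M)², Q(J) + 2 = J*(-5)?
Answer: 22852/3 ≈ 7617.3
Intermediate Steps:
Q(J) = -2 - 5*J (Q(J) = -2 + J*(-5) = -2 - 5*J)
K(M) = 4*M² (K(M) = (2*M)² = 4*M²)
g(u, c) = (-3 + c)/(2*u) (g(u, c) = (-3 + c)/((2*u)) = (-3 + c)*(1/(2*u)) = (-3 + c)/(2*u))
d = 394/3 (d = -2 + (4*(-5)²)*((½)*(-3 - 5)/(-3)) = -2 + (4*25)*((½)*(-⅓)*(-8)) = -2 + 100*(4/3) = -2 + 400/3 = 394/3 ≈ 131.33)
Q(-12)*d = (-2 - 5*(-12))*(394/3) = (-2 + 60)*(394/3) = 58*(394/3) = 22852/3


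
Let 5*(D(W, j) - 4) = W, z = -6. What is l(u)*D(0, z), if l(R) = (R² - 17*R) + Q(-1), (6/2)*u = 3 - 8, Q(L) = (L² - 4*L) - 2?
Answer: 1228/9 ≈ 136.44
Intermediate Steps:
D(W, j) = 4 + W/5
Q(L) = -2 + L² - 4*L
u = -5/3 (u = (3 - 8)/3 = (⅓)*(-5) = -5/3 ≈ -1.6667)
l(R) = 3 + R² - 17*R (l(R) = (R² - 17*R) + (-2 + (-1)² - 4*(-1)) = (R² - 17*R) + (-2 + 1 + 4) = (R² - 17*R) + 3 = 3 + R² - 17*R)
l(u)*D(0, z) = (3 + (-5/3)² - 17*(-5/3))*(4 + (⅕)*0) = (3 + 25/9 + 85/3)*(4 + 0) = (307/9)*4 = 1228/9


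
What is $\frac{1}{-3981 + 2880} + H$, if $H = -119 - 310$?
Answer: $- \frac{472330}{1101} \approx -429.0$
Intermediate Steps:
$H = -429$
$\frac{1}{-3981 + 2880} + H = \frac{1}{-3981 + 2880} - 429 = \frac{1}{-1101} - 429 = - \frac{1}{1101} - 429 = - \frac{472330}{1101}$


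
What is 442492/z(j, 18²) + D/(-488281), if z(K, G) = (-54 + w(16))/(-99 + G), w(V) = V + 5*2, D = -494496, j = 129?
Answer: -12153396077703/3417967 ≈ -3.5557e+6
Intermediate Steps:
w(V) = 10 + V (w(V) = V + 10 = 10 + V)
z(K, G) = -28/(-99 + G) (z(K, G) = (-54 + (10 + 16))/(-99 + G) = (-54 + 26)/(-99 + G) = -28/(-99 + G))
442492/z(j, 18²) + D/(-488281) = 442492/((-28/(-99 + 18²))) - 494496/(-488281) = 442492/((-28/(-99 + 324))) - 494496*(-1/488281) = 442492/((-28/225)) + 494496/488281 = 442492/((-28*1/225)) + 494496/488281 = 442492/(-28/225) + 494496/488281 = 442492*(-225/28) + 494496/488281 = -24890175/7 + 494496/488281 = -12153396077703/3417967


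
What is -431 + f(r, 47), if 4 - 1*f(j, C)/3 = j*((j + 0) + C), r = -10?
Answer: 691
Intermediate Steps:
f(j, C) = 12 - 3*j*(C + j) (f(j, C) = 12 - 3*j*((j + 0) + C) = 12 - 3*j*(j + C) = 12 - 3*j*(C + j))
-431 + f(r, 47) = -431 + (12 - 3*(-10)**2 - 3*47*(-10)) = -431 + (12 - 3*100 + 1410) = -431 + (12 - 300 + 1410) = -431 + 1122 = 691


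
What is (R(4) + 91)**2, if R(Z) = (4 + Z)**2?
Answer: 24025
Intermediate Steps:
(R(4) + 91)**2 = ((4 + 4)**2 + 91)**2 = (8**2 + 91)**2 = (64 + 91)**2 = 155**2 = 24025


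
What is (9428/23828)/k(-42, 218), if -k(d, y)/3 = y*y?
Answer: -2357/849301404 ≈ -2.7752e-6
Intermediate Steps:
k(d, y) = -3*y² (k(d, y) = -3*y*y = -3*y²)
(9428/23828)/k(-42, 218) = (9428/23828)/((-3*218²)) = (9428*(1/23828))/((-3*47524)) = (2357/5957)/(-142572) = (2357/5957)*(-1/142572) = -2357/849301404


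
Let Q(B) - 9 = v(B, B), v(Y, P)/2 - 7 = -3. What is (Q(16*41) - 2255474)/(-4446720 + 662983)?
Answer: 2255457/3783737 ≈ 0.59609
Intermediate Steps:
v(Y, P) = 8 (v(Y, P) = 14 + 2*(-3) = 14 - 6 = 8)
Q(B) = 17 (Q(B) = 9 + 8 = 17)
(Q(16*41) - 2255474)/(-4446720 + 662983) = (17 - 2255474)/(-4446720 + 662983) = -2255457/(-3783737) = -2255457*(-1/3783737) = 2255457/3783737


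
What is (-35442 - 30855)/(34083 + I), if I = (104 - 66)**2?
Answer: -66297/35527 ≈ -1.8661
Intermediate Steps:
I = 1444 (I = 38**2 = 1444)
(-35442 - 30855)/(34083 + I) = (-35442 - 30855)/(34083 + 1444) = -66297/35527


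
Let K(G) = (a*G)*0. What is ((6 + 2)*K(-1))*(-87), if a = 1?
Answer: 0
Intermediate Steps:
K(G) = 0 (K(G) = (1*G)*0 = G*0 = 0)
((6 + 2)*K(-1))*(-87) = ((6 + 2)*0)*(-87) = (8*0)*(-87) = 0*(-87) = 0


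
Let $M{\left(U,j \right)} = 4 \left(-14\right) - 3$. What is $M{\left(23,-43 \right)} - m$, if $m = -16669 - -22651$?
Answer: $-6041$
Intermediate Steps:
$m = 5982$ ($m = -16669 + 22651 = 5982$)
$M{\left(U,j \right)} = -59$ ($M{\left(U,j \right)} = -56 - 3 = -59$)
$M{\left(23,-43 \right)} - m = -59 - 5982 = -6041$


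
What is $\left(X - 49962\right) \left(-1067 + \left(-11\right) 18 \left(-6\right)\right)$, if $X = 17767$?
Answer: $-3895595$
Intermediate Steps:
$\left(X - 49962\right) \left(-1067 + \left(-11\right) 18 \left(-6\right)\right) = \left(17767 - 49962\right) \left(-1067 + \left(-11\right) 18 \left(-6\right)\right) = - 32195 \left(-1067 - -1188\right) = - 32195 \left(-1067 + 1188\right) = \left(-32195\right) 121 = -3895595$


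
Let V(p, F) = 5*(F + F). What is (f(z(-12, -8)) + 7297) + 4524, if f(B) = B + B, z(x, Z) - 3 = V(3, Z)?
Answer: 11667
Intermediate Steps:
V(p, F) = 10*F (V(p, F) = 5*(2*F) = 10*F)
z(x, Z) = 3 + 10*Z
f(B) = 2*B
(f(z(-12, -8)) + 7297) + 4524 = (2*(3 + 10*(-8)) + 7297) + 4524 = (2*(3 - 80) + 7297) + 4524 = (2*(-77) + 7297) + 4524 = (-154 + 7297) + 4524 = 7143 + 4524 = 11667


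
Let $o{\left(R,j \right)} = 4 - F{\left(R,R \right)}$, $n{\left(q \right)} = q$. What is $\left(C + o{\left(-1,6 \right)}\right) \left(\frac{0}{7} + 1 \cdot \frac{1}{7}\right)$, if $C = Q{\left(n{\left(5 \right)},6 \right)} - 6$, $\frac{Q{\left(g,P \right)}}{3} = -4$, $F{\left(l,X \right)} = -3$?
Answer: $- \frac{11}{7} \approx -1.5714$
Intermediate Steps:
$Q{\left(g,P \right)} = -12$ ($Q{\left(g,P \right)} = 3 \left(-4\right) = -12$)
$o{\left(R,j \right)} = 7$ ($o{\left(R,j \right)} = 4 - -3 = 4 + 3 = 7$)
$C = -18$ ($C = -12 - 6 = -18$)
$\left(C + o{\left(-1,6 \right)}\right) \left(\frac{0}{7} + 1 \cdot \frac{1}{7}\right) = \left(-18 + 7\right) \left(\frac{0}{7} + 1 \cdot \frac{1}{7}\right) = - 11 \left(0 \cdot \frac{1}{7} + 1 \cdot \frac{1}{7}\right) = - 11 \left(0 + \frac{1}{7}\right) = \left(-11\right) \frac{1}{7} = - \frac{11}{7}$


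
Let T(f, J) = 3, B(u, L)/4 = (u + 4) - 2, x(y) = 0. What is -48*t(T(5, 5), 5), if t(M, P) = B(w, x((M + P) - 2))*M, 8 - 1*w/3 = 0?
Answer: -14976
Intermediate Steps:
w = 24 (w = 24 - 3*0 = 24 + 0 = 24)
B(u, L) = 8 + 4*u (B(u, L) = 4*((u + 4) - 2) = 4*((4 + u) - 2) = 4*(2 + u) = 8 + 4*u)
t(M, P) = 104*M (t(M, P) = (8 + 4*24)*M = (8 + 96)*M = 104*M)
-48*t(T(5, 5), 5) = -4992*3 = -48*312 = -14976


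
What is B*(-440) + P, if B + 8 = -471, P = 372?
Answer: 211132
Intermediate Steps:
B = -479 (B = -8 - 471 = -479)
B*(-440) + P = -479*(-440) + 372 = 210760 + 372 = 211132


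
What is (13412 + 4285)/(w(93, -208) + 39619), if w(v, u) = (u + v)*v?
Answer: 17697/28924 ≈ 0.61185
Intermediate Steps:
w(v, u) = v*(u + v)
(13412 + 4285)/(w(93, -208) + 39619) = (13412 + 4285)/(93*(-208 + 93) + 39619) = 17697/(93*(-115) + 39619) = 17697/(-10695 + 39619) = 17697/28924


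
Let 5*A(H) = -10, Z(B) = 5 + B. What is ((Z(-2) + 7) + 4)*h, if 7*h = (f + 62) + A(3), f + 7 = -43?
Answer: 20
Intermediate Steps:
A(H) = -2 (A(H) = (⅕)*(-10) = -2)
f = -50 (f = -7 - 43 = -50)
h = 10/7 (h = ((-50 + 62) - 2)/7 = (12 - 2)/7 = (⅐)*10 = 10/7 ≈ 1.4286)
((Z(-2) + 7) + 4)*h = (((5 - 2) + 7) + 4)*(10/7) = ((3 + 7) + 4)*(10/7) = (10 + 4)*(10/7) = 14*(10/7) = 20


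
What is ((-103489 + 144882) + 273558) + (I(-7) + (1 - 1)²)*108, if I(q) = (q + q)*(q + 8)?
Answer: 313439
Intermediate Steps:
I(q) = 2*q*(8 + q) (I(q) = (2*q)*(8 + q) = 2*q*(8 + q))
((-103489 + 144882) + 273558) + (I(-7) + (1 - 1)²)*108 = ((-103489 + 144882) + 273558) + (2*(-7)*(8 - 7) + (1 - 1)²)*108 = (41393 + 273558) + (2*(-7)*1 + 0²)*108 = 314951 + (-14 + 0)*108 = 314951 - 14*108 = 314951 - 1512 = 313439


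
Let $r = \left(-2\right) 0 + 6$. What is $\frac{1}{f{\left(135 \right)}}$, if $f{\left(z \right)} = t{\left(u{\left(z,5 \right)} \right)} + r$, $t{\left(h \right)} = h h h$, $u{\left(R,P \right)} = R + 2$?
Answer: $\frac{1}{2571359} \approx 3.889 \cdot 10^{-7}$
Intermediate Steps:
$u{\left(R,P \right)} = 2 + R$
$r = 6$ ($r = 0 + 6 = 6$)
$t{\left(h \right)} = h^{3}$ ($t{\left(h \right)} = h^{2} h = h^{3}$)
$f{\left(z \right)} = 6 + \left(2 + z\right)^{3}$ ($f{\left(z \right)} = \left(2 + z\right)^{3} + 6 = 6 + \left(2 + z\right)^{3}$)
$\frac{1}{f{\left(135 \right)}} = \frac{1}{6 + \left(2 + 135\right)^{3}} = \frac{1}{6 + 137^{3}} = \frac{1}{6 + 2571353} = \frac{1}{2571359}$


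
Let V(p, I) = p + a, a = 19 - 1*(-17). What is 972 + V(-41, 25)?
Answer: 967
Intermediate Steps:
a = 36 (a = 19 + 17 = 36)
V(p, I) = 36 + p (V(p, I) = p + 36 = 36 + p)
972 + V(-41, 25) = 972 + (36 - 41) = 972 - 5 = 967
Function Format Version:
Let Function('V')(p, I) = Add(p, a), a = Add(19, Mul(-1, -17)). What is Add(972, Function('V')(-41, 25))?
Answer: 967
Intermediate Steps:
a = 36 (a = Add(19, 17) = 36)
Function('V')(p, I) = Add(36, p) (Function('V')(p, I) = Add(p, 36) = Add(36, p))
Add(972, Function('V')(-41, 25)) = Add(972, Add(36, -41)) = Add(972, -5) = 967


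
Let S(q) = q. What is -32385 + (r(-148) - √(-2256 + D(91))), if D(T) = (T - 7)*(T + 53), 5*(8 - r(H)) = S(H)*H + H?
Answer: -183641/5 - 4*√615 ≈ -36827.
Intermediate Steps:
r(H) = 8 - H/5 - H²/5 (r(H) = 8 - (H*H + H)/5 = 8 - (H² + H)/5 = 8 - (H + H²)/5 = 8 + (-H/5 - H²/5) = 8 - H/5 - H²/5)
D(T) = (-7 + T)*(53 + T)
-32385 + (r(-148) - √(-2256 + D(91))) = -32385 + ((8 - ⅕*(-148) - ⅕*(-148)²) - √(-2256 + (-371 + 91² + 46*91))) = -32385 + ((8 + 148/5 - ⅕*21904) - √(-2256 + (-371 + 8281 + 4186))) = -32385 + ((8 + 148/5 - 21904/5) - √(-2256 + 12096)) = -32385 + (-21716/5 - √9840) = -32385 + (-21716/5 - 4*√615) = -183641/5 - 4*√615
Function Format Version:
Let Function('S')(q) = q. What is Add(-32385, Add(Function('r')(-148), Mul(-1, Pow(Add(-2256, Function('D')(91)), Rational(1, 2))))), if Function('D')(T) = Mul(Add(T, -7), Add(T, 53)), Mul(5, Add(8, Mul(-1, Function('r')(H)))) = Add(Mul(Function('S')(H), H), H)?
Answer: Add(Rational(-183641, 5), Mul(-4, Pow(615, Rational(1, 2)))) ≈ -36827.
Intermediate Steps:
Function('r')(H) = Add(8, Mul(Rational(-1, 5), H), Mul(Rational(-1, 5), Pow(H, 2))) (Function('r')(H) = Add(8, Mul(Rational(-1, 5), Add(Mul(H, H), H))) = Add(8, Mul(Rational(-1, 5), Add(Pow(H, 2), H))) = Add(8, Mul(Rational(-1, 5), Add(H, Pow(H, 2)))) = Add(8, Add(Mul(Rational(-1, 5), H), Mul(Rational(-1, 5), Pow(H, 2)))) = Add(8, Mul(Rational(-1, 5), H), Mul(Rational(-1, 5), Pow(H, 2))))
Function('D')(T) = Mul(Add(-7, T), Add(53, T))
Add(-32385, Add(Function('r')(-148), Mul(-1, Pow(Add(-2256, Function('D')(91)), Rational(1, 2))))) = Add(-32385, Add(Add(8, Mul(Rational(-1, 5), -148), Mul(Rational(-1, 5), Pow(-148, 2))), Mul(-1, Pow(Add(-2256, Add(-371, Pow(91, 2), Mul(46, 91))), Rational(1, 2))))) = Add(-32385, Add(Add(8, Rational(148, 5), Mul(Rational(-1, 5), 21904)), Mul(-1, Pow(Add(-2256, Add(-371, 8281, 4186)), Rational(1, 2))))) = Add(-32385, Add(Add(8, Rational(148, 5), Rational(-21904, 5)), Mul(-1, Pow(Add(-2256, 12096), Rational(1, 2))))) = Add(-32385, Add(Rational(-21716, 5), Mul(-1, Pow(9840, Rational(1, 2))))) = Add(-32385, Add(Rational(-21716, 5), Mul(-1, Mul(4, Pow(615, Rational(1, 2)))))) = Add(-32385, Add(Rational(-21716, 5), Mul(-4, Pow(615, Rational(1, 2))))) = Add(Rational(-183641, 5), Mul(-4, Pow(615, Rational(1, 2))))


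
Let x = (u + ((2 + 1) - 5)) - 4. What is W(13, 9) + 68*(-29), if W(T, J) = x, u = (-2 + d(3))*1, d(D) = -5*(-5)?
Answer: -1955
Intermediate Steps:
d(D) = 25
u = 23 (u = (-2 + 25)*1 = 23*1 = 23)
x = 17 (x = (23 + ((2 + 1) - 5)) - 4 = (23 + (3 - 5)) - 4 = (23 - 2) - 4 = 21 - 4 = 17)
W(T, J) = 17
W(13, 9) + 68*(-29) = 17 + 68*(-29) = 17 - 1972 = -1955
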